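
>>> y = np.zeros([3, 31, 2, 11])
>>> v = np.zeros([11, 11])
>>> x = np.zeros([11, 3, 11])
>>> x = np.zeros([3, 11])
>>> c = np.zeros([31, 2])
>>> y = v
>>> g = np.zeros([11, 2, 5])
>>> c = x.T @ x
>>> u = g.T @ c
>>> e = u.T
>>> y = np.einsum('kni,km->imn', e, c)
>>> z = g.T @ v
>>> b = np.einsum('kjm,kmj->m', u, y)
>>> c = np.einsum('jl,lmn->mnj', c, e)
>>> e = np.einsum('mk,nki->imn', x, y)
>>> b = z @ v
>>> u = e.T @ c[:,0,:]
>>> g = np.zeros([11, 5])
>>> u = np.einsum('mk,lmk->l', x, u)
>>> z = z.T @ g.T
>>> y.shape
(5, 11, 2)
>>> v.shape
(11, 11)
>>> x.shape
(3, 11)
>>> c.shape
(2, 5, 11)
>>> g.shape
(11, 5)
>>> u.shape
(5,)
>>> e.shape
(2, 3, 5)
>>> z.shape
(11, 2, 11)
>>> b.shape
(5, 2, 11)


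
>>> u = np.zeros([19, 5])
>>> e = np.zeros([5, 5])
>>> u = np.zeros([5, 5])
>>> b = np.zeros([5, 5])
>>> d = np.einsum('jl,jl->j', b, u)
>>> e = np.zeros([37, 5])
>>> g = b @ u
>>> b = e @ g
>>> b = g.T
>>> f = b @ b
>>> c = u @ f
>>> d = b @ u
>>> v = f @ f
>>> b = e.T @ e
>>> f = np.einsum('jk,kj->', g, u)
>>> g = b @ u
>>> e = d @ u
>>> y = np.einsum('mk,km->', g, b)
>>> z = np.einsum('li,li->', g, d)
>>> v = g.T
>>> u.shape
(5, 5)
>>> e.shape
(5, 5)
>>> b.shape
(5, 5)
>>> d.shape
(5, 5)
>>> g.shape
(5, 5)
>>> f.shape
()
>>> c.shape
(5, 5)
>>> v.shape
(5, 5)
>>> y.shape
()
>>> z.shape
()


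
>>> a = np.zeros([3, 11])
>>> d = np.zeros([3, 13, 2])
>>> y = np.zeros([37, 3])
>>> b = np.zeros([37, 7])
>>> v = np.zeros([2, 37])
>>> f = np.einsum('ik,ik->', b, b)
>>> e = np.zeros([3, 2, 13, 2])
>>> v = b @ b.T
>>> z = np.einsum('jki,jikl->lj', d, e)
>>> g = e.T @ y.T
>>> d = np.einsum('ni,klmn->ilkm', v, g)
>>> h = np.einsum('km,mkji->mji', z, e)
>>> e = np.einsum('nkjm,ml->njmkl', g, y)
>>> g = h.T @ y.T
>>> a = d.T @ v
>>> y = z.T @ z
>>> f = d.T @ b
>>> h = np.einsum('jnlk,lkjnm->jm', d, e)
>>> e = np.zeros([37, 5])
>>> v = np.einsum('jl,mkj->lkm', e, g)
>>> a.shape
(2, 2, 13, 37)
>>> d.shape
(37, 13, 2, 2)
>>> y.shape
(3, 3)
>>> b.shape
(37, 7)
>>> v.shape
(5, 13, 2)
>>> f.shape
(2, 2, 13, 7)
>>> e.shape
(37, 5)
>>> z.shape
(2, 3)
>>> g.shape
(2, 13, 37)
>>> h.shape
(37, 3)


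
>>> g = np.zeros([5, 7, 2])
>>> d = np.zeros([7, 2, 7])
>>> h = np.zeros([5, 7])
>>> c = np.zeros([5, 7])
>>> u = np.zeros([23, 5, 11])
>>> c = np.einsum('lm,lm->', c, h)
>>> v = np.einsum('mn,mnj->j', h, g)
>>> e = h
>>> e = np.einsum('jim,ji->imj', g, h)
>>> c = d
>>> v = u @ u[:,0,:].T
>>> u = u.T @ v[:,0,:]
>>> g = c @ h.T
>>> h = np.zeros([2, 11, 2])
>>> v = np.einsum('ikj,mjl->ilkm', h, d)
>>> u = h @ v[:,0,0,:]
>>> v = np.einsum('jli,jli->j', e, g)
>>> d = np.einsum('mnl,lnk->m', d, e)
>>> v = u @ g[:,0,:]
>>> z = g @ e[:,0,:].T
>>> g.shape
(7, 2, 5)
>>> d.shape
(7,)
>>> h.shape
(2, 11, 2)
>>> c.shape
(7, 2, 7)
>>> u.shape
(2, 11, 7)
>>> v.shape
(2, 11, 5)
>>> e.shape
(7, 2, 5)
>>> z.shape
(7, 2, 7)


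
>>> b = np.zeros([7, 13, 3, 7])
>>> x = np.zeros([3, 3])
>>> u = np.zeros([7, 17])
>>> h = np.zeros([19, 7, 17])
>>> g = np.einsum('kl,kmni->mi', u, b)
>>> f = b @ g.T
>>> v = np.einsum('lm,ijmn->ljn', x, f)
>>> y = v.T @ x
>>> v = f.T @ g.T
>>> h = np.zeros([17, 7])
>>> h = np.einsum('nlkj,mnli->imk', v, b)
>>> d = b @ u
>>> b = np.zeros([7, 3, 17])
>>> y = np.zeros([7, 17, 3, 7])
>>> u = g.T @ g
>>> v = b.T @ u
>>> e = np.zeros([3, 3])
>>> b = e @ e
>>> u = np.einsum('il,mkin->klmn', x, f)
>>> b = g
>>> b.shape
(13, 7)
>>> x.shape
(3, 3)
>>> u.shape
(13, 3, 7, 13)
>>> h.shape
(7, 7, 13)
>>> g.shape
(13, 7)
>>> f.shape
(7, 13, 3, 13)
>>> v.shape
(17, 3, 7)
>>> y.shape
(7, 17, 3, 7)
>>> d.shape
(7, 13, 3, 17)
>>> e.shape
(3, 3)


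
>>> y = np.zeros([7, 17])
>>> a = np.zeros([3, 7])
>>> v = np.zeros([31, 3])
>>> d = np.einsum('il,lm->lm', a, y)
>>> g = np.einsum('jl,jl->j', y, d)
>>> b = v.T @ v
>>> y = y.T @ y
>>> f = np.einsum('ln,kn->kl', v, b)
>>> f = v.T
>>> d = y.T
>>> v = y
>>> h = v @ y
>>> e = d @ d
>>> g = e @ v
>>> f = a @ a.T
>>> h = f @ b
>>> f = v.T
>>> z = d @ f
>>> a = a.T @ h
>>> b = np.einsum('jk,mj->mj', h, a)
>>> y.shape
(17, 17)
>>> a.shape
(7, 3)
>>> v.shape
(17, 17)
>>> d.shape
(17, 17)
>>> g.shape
(17, 17)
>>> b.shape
(7, 3)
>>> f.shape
(17, 17)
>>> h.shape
(3, 3)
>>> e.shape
(17, 17)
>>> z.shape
(17, 17)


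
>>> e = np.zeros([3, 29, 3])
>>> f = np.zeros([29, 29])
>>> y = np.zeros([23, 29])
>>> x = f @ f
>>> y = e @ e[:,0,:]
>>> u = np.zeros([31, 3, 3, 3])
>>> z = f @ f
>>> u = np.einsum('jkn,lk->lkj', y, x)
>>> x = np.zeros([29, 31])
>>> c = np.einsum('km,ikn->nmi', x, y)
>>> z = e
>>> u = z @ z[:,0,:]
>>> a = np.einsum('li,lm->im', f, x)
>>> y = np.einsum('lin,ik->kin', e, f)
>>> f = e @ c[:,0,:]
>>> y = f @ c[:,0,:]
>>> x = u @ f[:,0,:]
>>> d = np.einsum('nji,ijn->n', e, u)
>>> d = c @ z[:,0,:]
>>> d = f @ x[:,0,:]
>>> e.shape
(3, 29, 3)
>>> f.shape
(3, 29, 3)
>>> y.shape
(3, 29, 3)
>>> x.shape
(3, 29, 3)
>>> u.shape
(3, 29, 3)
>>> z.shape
(3, 29, 3)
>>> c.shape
(3, 31, 3)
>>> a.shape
(29, 31)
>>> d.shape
(3, 29, 3)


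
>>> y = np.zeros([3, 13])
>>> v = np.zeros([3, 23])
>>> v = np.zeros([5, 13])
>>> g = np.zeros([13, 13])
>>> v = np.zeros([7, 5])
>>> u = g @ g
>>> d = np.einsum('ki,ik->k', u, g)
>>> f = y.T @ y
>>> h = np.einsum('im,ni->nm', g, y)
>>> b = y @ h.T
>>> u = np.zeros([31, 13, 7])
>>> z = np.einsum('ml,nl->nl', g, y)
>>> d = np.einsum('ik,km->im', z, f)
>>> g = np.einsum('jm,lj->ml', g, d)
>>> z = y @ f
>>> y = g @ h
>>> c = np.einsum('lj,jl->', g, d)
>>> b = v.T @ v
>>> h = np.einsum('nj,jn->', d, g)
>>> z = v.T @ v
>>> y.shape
(13, 13)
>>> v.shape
(7, 5)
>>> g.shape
(13, 3)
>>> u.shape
(31, 13, 7)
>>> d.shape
(3, 13)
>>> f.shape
(13, 13)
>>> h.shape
()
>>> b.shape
(5, 5)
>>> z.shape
(5, 5)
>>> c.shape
()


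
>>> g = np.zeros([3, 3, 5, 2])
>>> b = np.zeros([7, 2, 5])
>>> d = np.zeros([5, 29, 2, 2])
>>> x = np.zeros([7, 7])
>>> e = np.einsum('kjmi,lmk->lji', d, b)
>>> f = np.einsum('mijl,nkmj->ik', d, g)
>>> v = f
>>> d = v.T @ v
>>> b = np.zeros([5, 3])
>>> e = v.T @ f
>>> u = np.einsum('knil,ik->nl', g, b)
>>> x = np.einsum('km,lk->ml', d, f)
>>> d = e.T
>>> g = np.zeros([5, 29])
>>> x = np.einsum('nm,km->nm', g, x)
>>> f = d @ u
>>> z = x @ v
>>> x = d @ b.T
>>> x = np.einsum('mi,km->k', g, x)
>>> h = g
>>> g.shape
(5, 29)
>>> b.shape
(5, 3)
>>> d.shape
(3, 3)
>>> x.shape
(3,)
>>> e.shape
(3, 3)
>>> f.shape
(3, 2)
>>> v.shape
(29, 3)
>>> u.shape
(3, 2)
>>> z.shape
(5, 3)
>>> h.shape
(5, 29)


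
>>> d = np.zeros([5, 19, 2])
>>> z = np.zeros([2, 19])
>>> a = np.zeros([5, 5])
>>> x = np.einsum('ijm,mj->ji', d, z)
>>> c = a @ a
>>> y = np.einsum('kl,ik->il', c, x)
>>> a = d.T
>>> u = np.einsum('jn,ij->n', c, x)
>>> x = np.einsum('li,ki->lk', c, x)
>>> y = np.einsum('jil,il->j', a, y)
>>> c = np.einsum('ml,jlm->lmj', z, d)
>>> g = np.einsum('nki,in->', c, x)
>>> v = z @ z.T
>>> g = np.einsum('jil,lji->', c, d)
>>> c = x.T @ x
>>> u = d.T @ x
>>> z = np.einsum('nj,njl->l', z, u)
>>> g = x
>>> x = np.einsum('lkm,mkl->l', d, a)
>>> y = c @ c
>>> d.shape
(5, 19, 2)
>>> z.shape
(19,)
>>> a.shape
(2, 19, 5)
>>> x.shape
(5,)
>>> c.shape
(19, 19)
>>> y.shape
(19, 19)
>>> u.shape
(2, 19, 19)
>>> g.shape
(5, 19)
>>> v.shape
(2, 2)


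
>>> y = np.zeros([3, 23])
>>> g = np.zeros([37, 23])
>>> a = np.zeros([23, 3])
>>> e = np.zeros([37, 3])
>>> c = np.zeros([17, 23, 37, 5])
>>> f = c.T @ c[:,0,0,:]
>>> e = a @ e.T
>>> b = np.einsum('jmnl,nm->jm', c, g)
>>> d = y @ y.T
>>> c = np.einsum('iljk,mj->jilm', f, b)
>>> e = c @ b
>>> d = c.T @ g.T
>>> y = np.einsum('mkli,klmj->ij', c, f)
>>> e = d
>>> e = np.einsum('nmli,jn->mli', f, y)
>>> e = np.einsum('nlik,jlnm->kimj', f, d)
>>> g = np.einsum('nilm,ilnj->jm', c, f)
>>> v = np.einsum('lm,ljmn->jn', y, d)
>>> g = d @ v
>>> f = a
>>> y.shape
(17, 5)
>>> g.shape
(17, 37, 5, 37)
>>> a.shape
(23, 3)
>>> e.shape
(5, 23, 37, 17)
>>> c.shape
(23, 5, 37, 17)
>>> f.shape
(23, 3)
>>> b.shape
(17, 23)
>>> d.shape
(17, 37, 5, 37)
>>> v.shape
(37, 37)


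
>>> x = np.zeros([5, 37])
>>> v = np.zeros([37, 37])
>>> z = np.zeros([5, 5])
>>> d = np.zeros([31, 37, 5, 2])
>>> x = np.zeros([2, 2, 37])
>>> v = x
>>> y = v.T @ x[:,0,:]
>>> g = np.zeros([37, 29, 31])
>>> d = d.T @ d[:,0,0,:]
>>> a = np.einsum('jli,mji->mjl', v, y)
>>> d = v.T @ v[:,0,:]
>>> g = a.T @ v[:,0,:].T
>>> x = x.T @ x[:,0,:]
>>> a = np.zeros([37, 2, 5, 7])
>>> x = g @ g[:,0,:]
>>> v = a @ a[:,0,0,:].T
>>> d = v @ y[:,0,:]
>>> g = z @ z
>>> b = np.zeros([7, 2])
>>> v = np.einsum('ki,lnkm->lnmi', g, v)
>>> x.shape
(2, 2, 2)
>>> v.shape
(37, 2, 37, 5)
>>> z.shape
(5, 5)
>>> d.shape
(37, 2, 5, 37)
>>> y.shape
(37, 2, 37)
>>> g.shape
(5, 5)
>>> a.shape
(37, 2, 5, 7)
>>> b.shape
(7, 2)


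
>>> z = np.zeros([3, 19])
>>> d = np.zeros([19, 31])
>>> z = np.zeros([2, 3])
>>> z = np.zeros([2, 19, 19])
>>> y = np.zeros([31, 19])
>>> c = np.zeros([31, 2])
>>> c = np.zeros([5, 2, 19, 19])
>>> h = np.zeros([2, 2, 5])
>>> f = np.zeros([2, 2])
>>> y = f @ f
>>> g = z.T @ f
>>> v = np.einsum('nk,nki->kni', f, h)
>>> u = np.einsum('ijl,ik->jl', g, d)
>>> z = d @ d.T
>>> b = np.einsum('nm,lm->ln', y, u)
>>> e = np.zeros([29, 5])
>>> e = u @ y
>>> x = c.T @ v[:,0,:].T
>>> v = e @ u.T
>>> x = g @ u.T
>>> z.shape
(19, 19)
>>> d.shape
(19, 31)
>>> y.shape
(2, 2)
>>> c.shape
(5, 2, 19, 19)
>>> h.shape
(2, 2, 5)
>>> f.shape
(2, 2)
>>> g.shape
(19, 19, 2)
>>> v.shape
(19, 19)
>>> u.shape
(19, 2)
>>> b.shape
(19, 2)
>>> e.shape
(19, 2)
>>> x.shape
(19, 19, 19)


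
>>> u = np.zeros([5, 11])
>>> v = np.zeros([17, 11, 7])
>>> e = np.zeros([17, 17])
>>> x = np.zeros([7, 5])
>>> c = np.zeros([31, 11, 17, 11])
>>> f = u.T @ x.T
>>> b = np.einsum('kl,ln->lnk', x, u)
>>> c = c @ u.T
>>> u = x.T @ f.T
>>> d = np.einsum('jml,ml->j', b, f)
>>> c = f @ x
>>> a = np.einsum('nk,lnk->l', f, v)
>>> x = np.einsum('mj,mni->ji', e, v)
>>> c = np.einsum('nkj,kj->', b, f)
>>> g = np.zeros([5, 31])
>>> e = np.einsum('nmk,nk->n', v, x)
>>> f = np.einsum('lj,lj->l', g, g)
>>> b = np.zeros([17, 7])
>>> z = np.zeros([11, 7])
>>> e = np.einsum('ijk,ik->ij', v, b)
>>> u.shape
(5, 11)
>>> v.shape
(17, 11, 7)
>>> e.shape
(17, 11)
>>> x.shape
(17, 7)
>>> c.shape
()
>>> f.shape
(5,)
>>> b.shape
(17, 7)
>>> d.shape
(5,)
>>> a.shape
(17,)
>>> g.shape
(5, 31)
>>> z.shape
(11, 7)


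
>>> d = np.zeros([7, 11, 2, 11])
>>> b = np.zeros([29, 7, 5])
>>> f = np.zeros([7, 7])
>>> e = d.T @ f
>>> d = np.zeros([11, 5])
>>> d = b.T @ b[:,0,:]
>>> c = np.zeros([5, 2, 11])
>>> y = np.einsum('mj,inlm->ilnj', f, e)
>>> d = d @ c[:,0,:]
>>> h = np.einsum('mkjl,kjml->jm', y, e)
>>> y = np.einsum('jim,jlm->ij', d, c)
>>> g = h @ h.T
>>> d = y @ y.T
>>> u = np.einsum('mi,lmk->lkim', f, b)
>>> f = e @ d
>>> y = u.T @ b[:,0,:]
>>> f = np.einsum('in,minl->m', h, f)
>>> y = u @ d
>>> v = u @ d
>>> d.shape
(7, 7)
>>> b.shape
(29, 7, 5)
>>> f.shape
(11,)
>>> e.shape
(11, 2, 11, 7)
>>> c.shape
(5, 2, 11)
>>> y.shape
(29, 5, 7, 7)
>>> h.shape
(2, 11)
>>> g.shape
(2, 2)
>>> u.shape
(29, 5, 7, 7)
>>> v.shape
(29, 5, 7, 7)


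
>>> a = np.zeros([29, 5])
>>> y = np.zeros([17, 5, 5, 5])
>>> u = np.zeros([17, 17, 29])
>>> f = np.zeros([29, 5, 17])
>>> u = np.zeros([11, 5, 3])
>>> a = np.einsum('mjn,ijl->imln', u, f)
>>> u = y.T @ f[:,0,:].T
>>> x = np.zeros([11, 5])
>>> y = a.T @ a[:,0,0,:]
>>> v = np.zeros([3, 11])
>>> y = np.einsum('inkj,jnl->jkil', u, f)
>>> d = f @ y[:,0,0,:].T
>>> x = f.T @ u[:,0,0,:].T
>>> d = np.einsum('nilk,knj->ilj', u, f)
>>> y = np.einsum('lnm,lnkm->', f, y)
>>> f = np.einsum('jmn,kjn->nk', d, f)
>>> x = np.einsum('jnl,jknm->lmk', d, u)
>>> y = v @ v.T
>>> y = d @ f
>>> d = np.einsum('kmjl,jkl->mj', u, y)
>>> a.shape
(29, 11, 17, 3)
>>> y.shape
(5, 5, 29)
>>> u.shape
(5, 5, 5, 29)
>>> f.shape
(17, 29)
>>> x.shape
(17, 29, 5)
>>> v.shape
(3, 11)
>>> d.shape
(5, 5)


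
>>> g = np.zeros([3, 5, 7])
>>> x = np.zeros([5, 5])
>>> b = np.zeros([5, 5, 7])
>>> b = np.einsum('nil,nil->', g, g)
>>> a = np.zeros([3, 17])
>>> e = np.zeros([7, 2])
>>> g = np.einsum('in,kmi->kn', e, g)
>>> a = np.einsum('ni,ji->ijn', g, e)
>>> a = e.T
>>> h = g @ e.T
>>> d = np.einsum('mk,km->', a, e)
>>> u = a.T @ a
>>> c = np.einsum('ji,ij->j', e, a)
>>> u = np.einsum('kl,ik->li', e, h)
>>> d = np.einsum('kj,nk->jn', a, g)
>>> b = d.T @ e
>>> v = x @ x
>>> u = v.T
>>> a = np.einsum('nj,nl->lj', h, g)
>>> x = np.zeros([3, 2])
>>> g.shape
(3, 2)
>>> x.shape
(3, 2)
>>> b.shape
(3, 2)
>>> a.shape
(2, 7)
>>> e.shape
(7, 2)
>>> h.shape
(3, 7)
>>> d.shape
(7, 3)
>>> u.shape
(5, 5)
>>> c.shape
(7,)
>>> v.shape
(5, 5)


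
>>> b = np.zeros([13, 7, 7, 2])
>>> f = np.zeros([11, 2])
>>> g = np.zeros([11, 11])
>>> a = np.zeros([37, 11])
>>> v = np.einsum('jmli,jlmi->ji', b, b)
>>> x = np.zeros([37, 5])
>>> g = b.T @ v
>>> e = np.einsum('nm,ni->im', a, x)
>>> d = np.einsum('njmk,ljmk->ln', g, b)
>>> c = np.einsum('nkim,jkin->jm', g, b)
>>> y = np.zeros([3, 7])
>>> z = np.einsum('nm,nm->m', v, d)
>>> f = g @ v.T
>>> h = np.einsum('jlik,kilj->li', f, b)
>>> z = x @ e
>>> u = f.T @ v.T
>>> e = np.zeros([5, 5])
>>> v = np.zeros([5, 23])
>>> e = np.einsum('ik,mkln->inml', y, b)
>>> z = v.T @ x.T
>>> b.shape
(13, 7, 7, 2)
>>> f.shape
(2, 7, 7, 13)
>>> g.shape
(2, 7, 7, 2)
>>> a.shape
(37, 11)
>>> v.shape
(5, 23)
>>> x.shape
(37, 5)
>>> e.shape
(3, 2, 13, 7)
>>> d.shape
(13, 2)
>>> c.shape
(13, 2)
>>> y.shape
(3, 7)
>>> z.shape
(23, 37)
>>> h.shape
(7, 7)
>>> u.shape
(13, 7, 7, 13)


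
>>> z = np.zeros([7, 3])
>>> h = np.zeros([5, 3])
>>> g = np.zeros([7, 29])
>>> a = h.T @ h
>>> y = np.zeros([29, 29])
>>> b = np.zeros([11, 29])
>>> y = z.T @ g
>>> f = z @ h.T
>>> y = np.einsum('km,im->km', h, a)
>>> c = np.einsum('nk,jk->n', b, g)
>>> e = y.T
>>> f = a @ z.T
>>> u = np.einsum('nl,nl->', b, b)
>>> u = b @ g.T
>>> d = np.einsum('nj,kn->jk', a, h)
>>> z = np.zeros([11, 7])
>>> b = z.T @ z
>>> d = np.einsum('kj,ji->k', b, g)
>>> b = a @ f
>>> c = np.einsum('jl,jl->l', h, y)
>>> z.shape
(11, 7)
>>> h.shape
(5, 3)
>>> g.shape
(7, 29)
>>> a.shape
(3, 3)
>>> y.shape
(5, 3)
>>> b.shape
(3, 7)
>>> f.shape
(3, 7)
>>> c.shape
(3,)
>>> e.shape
(3, 5)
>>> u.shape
(11, 7)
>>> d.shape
(7,)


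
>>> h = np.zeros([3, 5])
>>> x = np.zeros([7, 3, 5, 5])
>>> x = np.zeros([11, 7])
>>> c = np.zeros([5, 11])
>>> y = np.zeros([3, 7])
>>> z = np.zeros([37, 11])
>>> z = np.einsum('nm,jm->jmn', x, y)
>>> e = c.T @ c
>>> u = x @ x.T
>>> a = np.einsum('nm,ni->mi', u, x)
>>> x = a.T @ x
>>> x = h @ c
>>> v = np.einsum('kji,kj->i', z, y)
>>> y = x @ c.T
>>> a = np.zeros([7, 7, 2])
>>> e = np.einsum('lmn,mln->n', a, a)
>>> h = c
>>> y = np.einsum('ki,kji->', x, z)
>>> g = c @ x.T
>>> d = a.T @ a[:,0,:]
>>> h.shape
(5, 11)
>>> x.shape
(3, 11)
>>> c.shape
(5, 11)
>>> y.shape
()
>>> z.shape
(3, 7, 11)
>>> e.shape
(2,)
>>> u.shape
(11, 11)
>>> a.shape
(7, 7, 2)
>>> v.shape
(11,)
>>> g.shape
(5, 3)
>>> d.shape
(2, 7, 2)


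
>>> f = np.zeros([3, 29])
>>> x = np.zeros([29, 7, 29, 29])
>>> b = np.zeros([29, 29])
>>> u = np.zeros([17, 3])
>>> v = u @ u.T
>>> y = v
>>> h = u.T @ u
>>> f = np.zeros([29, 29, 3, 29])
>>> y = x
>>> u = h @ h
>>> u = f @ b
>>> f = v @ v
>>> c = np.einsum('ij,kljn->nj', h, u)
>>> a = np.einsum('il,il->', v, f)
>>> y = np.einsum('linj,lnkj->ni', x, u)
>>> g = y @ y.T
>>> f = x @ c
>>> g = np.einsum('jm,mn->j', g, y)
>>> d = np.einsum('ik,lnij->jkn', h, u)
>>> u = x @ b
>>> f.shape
(29, 7, 29, 3)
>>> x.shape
(29, 7, 29, 29)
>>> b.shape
(29, 29)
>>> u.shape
(29, 7, 29, 29)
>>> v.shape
(17, 17)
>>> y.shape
(29, 7)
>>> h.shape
(3, 3)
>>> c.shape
(29, 3)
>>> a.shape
()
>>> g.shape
(29,)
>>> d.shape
(29, 3, 29)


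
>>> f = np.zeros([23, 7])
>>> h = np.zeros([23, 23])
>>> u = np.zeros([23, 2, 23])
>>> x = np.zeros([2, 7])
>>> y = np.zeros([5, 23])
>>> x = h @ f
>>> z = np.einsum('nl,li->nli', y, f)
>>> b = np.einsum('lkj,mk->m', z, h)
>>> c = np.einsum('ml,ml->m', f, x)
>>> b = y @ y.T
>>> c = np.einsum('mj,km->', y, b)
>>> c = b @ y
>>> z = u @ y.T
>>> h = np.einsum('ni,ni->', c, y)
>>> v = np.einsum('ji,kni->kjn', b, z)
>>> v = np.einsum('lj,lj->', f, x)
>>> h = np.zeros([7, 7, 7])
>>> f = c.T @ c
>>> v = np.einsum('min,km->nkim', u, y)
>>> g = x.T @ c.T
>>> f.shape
(23, 23)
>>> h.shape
(7, 7, 7)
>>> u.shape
(23, 2, 23)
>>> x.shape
(23, 7)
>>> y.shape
(5, 23)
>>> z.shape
(23, 2, 5)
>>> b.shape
(5, 5)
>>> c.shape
(5, 23)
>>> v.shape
(23, 5, 2, 23)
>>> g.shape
(7, 5)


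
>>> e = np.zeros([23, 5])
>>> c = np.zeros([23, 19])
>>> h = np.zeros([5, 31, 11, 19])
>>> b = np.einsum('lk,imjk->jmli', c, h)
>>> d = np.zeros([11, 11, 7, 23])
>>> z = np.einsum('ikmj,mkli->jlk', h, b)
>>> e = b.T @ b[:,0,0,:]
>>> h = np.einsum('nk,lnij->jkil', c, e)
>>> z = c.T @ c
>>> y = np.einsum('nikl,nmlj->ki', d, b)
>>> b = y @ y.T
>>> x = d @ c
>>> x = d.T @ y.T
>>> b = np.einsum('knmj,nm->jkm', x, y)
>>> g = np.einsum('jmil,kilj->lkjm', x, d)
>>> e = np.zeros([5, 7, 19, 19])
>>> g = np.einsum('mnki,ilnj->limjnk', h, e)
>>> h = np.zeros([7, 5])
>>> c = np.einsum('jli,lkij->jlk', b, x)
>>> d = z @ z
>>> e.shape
(5, 7, 19, 19)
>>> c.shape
(7, 23, 7)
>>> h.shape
(7, 5)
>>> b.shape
(7, 23, 11)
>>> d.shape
(19, 19)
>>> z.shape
(19, 19)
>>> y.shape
(7, 11)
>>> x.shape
(23, 7, 11, 7)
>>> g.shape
(7, 5, 5, 19, 19, 31)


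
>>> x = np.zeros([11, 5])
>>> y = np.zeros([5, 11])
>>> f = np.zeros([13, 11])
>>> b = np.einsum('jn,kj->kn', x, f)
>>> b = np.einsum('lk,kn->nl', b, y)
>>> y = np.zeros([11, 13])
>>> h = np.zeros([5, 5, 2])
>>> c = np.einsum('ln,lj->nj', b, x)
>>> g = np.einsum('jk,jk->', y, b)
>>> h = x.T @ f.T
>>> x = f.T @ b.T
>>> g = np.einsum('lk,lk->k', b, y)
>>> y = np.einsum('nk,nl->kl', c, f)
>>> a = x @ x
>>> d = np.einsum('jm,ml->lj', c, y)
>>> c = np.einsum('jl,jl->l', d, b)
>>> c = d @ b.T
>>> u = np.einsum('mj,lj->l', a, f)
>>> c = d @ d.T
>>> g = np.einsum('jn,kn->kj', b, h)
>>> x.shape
(11, 11)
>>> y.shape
(5, 11)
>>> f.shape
(13, 11)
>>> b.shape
(11, 13)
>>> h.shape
(5, 13)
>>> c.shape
(11, 11)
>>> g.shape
(5, 11)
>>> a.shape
(11, 11)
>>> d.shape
(11, 13)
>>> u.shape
(13,)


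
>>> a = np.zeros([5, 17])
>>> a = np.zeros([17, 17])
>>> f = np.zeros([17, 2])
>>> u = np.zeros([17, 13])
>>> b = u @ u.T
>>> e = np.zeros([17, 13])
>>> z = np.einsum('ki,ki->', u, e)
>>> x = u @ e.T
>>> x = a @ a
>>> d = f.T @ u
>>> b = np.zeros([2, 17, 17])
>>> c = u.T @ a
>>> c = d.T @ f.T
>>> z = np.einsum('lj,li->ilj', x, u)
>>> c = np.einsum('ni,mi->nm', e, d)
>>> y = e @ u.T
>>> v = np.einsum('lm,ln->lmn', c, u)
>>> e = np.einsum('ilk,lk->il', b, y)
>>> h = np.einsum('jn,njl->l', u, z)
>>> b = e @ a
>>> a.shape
(17, 17)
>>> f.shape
(17, 2)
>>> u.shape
(17, 13)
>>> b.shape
(2, 17)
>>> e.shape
(2, 17)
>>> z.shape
(13, 17, 17)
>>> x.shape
(17, 17)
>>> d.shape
(2, 13)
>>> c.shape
(17, 2)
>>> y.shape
(17, 17)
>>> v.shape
(17, 2, 13)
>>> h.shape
(17,)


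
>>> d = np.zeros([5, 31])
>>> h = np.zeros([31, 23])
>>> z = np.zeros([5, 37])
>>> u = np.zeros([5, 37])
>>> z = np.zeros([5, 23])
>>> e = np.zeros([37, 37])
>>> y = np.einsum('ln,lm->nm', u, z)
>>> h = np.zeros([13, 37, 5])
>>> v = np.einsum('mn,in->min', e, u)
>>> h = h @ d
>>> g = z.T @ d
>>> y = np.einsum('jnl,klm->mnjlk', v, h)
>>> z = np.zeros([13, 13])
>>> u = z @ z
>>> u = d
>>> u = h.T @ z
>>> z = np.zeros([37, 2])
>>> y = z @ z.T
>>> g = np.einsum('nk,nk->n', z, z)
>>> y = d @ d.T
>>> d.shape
(5, 31)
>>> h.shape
(13, 37, 31)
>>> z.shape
(37, 2)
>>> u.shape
(31, 37, 13)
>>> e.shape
(37, 37)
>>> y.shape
(5, 5)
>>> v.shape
(37, 5, 37)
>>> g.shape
(37,)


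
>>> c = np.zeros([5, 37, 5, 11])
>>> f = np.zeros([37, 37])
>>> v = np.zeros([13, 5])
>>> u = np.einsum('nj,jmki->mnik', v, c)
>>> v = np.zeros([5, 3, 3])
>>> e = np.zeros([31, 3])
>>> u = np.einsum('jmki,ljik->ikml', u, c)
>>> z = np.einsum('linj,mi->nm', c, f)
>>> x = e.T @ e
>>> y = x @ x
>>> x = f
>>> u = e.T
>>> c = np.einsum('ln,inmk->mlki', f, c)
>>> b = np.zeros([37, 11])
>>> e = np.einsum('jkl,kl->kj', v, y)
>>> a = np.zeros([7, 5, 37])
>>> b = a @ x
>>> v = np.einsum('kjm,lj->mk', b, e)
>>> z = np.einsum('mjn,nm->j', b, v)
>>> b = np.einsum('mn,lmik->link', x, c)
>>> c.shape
(5, 37, 11, 5)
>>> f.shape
(37, 37)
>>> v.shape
(37, 7)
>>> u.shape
(3, 31)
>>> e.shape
(3, 5)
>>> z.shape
(5,)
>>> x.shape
(37, 37)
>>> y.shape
(3, 3)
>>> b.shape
(5, 11, 37, 5)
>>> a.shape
(7, 5, 37)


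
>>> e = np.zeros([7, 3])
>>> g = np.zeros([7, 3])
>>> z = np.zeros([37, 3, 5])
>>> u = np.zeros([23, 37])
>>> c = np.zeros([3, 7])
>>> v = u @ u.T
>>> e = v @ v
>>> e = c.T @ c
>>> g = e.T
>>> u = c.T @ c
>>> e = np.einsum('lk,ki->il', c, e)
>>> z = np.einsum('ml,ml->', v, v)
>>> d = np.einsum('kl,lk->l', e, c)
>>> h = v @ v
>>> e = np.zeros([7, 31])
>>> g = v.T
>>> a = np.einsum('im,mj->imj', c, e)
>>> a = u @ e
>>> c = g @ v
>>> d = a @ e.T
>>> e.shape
(7, 31)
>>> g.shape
(23, 23)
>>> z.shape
()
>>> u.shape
(7, 7)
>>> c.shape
(23, 23)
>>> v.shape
(23, 23)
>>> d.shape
(7, 7)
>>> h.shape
(23, 23)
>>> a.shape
(7, 31)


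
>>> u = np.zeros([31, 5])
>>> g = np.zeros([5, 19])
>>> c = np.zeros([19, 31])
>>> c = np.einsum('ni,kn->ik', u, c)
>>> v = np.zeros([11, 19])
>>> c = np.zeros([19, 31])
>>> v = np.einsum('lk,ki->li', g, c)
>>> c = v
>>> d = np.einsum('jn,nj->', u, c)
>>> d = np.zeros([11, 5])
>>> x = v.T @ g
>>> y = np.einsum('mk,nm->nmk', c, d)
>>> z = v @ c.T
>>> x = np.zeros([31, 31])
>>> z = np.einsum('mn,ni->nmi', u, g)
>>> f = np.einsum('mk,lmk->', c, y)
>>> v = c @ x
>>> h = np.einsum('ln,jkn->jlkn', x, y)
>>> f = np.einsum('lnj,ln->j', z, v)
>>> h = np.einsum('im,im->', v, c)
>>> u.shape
(31, 5)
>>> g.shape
(5, 19)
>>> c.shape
(5, 31)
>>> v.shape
(5, 31)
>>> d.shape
(11, 5)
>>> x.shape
(31, 31)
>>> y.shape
(11, 5, 31)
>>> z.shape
(5, 31, 19)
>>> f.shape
(19,)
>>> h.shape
()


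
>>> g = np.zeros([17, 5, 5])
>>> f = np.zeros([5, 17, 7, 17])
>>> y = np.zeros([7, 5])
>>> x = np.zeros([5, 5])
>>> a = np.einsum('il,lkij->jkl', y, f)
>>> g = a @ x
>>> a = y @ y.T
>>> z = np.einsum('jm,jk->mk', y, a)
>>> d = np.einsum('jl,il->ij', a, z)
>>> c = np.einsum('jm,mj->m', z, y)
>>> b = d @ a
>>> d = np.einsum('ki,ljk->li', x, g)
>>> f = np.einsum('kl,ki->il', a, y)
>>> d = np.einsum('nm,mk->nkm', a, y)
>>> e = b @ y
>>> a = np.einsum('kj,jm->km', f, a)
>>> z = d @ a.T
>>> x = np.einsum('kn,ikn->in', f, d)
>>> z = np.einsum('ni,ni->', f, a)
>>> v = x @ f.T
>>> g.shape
(17, 17, 5)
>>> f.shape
(5, 7)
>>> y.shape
(7, 5)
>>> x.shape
(7, 7)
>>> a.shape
(5, 7)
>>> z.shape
()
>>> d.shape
(7, 5, 7)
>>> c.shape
(7,)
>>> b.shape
(5, 7)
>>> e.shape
(5, 5)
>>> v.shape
(7, 5)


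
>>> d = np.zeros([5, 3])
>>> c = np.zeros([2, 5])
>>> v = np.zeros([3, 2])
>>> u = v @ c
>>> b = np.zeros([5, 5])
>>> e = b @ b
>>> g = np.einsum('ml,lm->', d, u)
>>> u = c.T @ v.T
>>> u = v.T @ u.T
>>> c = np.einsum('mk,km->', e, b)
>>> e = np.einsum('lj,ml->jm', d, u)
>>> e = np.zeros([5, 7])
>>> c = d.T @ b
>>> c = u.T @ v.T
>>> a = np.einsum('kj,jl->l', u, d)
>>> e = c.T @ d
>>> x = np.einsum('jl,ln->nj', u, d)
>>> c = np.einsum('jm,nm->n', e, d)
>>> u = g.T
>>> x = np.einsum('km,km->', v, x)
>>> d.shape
(5, 3)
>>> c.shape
(5,)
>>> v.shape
(3, 2)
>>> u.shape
()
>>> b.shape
(5, 5)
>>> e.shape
(3, 3)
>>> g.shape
()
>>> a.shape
(3,)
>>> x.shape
()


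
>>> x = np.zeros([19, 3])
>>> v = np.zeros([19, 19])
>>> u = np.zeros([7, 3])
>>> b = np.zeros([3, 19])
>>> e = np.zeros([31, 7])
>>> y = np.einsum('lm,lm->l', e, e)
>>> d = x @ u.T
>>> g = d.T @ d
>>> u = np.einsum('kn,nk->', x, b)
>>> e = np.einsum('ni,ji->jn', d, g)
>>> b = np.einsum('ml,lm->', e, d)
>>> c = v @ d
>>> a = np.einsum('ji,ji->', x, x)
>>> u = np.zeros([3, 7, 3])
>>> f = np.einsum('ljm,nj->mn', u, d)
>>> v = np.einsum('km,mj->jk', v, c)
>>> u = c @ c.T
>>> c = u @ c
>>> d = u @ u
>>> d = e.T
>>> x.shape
(19, 3)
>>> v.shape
(7, 19)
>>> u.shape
(19, 19)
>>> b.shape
()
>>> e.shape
(7, 19)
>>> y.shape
(31,)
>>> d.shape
(19, 7)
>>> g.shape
(7, 7)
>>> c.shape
(19, 7)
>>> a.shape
()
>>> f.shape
(3, 19)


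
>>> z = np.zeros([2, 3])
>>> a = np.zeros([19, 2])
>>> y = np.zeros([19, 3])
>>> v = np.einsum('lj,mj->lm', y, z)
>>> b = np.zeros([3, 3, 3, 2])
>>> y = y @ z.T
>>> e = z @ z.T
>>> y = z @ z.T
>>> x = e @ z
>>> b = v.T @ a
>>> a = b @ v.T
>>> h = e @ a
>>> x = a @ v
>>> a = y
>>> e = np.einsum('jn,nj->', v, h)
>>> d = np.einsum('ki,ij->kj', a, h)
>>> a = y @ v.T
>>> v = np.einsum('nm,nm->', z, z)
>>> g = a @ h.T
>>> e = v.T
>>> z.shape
(2, 3)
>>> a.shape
(2, 19)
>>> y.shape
(2, 2)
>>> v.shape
()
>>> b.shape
(2, 2)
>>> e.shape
()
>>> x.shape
(2, 2)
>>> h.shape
(2, 19)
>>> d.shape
(2, 19)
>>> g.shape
(2, 2)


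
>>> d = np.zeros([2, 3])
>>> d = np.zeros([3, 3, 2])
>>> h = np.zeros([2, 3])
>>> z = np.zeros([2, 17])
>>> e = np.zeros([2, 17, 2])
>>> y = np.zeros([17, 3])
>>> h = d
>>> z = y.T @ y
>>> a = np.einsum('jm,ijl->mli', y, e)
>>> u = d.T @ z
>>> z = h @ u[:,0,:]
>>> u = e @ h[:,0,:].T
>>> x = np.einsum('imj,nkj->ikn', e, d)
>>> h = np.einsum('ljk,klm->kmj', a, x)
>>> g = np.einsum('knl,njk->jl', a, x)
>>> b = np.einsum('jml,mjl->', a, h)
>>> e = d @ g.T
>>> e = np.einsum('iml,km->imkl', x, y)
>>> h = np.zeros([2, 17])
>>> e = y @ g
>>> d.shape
(3, 3, 2)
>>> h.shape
(2, 17)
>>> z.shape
(3, 3, 3)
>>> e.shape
(17, 2)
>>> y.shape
(17, 3)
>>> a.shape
(3, 2, 2)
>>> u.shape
(2, 17, 3)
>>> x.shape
(2, 3, 3)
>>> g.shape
(3, 2)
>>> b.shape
()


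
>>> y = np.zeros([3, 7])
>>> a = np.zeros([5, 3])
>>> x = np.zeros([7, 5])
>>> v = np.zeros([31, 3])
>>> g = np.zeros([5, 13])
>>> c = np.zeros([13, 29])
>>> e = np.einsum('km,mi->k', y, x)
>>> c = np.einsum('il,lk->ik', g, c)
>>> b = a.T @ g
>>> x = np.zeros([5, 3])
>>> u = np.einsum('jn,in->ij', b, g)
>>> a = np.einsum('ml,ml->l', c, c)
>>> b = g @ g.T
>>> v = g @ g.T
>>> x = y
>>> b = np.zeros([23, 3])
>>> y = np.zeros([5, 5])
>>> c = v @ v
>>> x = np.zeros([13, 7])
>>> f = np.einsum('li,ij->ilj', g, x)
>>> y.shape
(5, 5)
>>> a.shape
(29,)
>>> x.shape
(13, 7)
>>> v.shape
(5, 5)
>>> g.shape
(5, 13)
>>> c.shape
(5, 5)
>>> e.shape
(3,)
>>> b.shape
(23, 3)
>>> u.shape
(5, 3)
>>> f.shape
(13, 5, 7)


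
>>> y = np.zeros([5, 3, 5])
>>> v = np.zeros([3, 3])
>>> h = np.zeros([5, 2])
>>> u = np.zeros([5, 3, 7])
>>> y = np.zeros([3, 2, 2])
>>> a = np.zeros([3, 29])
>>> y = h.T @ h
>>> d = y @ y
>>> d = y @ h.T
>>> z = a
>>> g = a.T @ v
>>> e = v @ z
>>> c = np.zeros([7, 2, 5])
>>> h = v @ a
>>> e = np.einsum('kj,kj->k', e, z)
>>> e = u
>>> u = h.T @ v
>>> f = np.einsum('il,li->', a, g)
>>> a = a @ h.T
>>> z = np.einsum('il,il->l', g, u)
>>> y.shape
(2, 2)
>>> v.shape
(3, 3)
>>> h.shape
(3, 29)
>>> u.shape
(29, 3)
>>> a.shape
(3, 3)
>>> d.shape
(2, 5)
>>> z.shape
(3,)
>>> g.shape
(29, 3)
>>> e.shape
(5, 3, 7)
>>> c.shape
(7, 2, 5)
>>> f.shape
()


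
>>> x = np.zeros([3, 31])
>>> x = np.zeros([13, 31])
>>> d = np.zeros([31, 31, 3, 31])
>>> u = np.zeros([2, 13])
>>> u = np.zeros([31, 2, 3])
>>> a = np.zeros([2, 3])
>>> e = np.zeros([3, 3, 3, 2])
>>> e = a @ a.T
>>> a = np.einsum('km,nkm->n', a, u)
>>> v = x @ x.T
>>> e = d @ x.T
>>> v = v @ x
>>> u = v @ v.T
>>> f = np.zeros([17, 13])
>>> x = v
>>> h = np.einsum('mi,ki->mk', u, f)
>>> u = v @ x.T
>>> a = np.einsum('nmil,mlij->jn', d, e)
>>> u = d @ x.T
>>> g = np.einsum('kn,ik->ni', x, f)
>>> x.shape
(13, 31)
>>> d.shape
(31, 31, 3, 31)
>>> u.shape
(31, 31, 3, 13)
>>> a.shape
(13, 31)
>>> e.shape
(31, 31, 3, 13)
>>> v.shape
(13, 31)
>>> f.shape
(17, 13)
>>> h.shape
(13, 17)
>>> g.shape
(31, 17)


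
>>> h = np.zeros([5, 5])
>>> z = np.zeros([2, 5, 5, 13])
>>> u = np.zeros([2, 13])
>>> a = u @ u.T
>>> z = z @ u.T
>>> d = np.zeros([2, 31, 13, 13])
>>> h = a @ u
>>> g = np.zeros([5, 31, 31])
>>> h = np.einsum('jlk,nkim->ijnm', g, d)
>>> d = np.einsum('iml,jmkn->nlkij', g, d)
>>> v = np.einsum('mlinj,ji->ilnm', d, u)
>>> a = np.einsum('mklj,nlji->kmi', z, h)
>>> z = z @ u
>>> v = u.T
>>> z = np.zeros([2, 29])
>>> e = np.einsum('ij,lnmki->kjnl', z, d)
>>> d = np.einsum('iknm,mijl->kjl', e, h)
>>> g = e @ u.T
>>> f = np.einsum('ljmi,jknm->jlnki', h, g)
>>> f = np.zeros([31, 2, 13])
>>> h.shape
(13, 5, 2, 13)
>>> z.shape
(2, 29)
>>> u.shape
(2, 13)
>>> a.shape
(5, 2, 13)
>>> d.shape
(29, 2, 13)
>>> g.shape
(5, 29, 31, 2)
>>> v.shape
(13, 2)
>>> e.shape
(5, 29, 31, 13)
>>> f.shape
(31, 2, 13)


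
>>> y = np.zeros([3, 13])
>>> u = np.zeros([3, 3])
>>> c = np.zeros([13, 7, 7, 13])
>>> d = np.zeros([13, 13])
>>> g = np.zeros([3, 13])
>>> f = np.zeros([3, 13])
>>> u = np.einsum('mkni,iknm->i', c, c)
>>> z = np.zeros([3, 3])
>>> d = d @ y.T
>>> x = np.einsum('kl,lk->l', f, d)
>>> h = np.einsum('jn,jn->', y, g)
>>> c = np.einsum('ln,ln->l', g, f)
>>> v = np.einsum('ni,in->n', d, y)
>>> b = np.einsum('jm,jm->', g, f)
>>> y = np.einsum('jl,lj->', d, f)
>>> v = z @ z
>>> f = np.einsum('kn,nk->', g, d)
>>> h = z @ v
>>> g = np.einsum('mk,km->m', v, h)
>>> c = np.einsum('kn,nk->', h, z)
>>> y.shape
()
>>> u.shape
(13,)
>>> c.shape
()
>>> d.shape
(13, 3)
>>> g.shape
(3,)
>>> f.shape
()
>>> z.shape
(3, 3)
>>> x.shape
(13,)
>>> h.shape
(3, 3)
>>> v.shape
(3, 3)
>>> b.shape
()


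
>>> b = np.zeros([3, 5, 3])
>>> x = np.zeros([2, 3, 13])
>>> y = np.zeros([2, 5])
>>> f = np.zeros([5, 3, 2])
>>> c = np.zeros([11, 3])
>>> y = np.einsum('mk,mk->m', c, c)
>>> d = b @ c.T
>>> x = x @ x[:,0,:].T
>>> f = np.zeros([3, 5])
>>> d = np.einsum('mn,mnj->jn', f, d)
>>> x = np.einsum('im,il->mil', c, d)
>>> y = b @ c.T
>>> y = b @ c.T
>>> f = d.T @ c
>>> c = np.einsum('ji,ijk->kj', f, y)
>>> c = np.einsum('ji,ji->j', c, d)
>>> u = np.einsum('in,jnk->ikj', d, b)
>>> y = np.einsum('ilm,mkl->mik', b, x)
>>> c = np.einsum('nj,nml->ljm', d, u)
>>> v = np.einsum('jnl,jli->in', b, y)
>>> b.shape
(3, 5, 3)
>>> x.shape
(3, 11, 5)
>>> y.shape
(3, 3, 11)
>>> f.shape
(5, 3)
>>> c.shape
(3, 5, 3)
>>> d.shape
(11, 5)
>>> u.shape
(11, 3, 3)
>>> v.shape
(11, 5)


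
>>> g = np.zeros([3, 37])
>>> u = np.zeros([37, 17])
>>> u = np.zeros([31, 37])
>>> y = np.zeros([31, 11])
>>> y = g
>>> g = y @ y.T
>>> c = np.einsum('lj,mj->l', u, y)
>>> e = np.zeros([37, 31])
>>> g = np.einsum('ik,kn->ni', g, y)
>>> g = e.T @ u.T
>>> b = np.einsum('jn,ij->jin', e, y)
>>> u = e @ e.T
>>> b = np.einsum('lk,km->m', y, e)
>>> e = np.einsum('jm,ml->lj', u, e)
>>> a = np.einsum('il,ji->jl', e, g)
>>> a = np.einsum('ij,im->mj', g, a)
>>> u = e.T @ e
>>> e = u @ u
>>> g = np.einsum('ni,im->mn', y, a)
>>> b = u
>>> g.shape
(31, 3)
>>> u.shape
(37, 37)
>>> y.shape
(3, 37)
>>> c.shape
(31,)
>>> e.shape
(37, 37)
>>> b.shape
(37, 37)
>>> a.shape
(37, 31)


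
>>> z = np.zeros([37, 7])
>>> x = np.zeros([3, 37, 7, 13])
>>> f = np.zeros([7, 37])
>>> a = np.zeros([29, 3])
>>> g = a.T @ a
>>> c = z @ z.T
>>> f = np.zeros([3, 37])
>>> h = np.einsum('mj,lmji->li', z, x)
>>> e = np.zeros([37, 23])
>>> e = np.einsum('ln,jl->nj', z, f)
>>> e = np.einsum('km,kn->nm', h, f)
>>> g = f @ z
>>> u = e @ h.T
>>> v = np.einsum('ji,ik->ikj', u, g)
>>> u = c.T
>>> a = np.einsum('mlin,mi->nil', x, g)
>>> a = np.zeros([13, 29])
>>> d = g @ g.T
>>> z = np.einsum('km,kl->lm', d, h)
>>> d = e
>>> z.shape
(13, 3)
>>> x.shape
(3, 37, 7, 13)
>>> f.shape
(3, 37)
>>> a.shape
(13, 29)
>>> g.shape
(3, 7)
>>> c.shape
(37, 37)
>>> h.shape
(3, 13)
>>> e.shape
(37, 13)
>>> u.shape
(37, 37)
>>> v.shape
(3, 7, 37)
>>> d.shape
(37, 13)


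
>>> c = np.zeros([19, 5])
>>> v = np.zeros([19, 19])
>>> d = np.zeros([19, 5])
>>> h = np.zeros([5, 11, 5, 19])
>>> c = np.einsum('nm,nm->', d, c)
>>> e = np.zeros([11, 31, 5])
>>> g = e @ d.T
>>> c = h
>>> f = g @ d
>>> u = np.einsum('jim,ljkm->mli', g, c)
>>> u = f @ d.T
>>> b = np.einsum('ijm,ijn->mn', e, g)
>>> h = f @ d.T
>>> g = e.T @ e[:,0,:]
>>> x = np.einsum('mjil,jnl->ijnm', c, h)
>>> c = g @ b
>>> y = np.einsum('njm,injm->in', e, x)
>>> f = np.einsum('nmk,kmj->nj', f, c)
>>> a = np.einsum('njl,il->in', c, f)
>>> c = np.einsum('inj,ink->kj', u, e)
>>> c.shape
(5, 19)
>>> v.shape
(19, 19)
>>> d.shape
(19, 5)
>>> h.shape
(11, 31, 19)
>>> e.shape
(11, 31, 5)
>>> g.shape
(5, 31, 5)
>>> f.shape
(11, 19)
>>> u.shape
(11, 31, 19)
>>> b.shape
(5, 19)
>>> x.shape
(5, 11, 31, 5)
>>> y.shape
(5, 11)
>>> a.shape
(11, 5)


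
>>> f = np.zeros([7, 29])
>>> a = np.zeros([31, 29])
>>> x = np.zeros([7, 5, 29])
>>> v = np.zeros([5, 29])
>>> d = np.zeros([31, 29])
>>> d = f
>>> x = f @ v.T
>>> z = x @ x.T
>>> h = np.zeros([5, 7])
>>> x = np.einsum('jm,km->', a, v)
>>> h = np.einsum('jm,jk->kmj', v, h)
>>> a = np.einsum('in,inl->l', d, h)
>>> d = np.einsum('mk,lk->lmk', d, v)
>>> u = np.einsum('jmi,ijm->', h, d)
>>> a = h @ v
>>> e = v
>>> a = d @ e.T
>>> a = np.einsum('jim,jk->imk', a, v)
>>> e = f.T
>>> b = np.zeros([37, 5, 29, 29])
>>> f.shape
(7, 29)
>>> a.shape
(7, 5, 29)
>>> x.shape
()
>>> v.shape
(5, 29)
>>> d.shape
(5, 7, 29)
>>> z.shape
(7, 7)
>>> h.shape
(7, 29, 5)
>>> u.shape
()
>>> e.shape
(29, 7)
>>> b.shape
(37, 5, 29, 29)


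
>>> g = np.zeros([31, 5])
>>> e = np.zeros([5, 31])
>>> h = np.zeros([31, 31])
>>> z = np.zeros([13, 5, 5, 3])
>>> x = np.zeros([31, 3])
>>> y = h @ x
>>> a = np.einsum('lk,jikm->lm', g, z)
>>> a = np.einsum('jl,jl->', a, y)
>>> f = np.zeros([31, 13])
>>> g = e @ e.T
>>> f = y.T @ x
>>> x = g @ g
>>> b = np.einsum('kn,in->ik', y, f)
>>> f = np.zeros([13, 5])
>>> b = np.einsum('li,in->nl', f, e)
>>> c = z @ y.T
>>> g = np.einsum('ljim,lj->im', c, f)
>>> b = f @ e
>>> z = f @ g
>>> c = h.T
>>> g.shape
(5, 31)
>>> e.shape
(5, 31)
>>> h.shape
(31, 31)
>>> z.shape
(13, 31)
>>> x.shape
(5, 5)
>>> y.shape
(31, 3)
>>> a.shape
()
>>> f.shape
(13, 5)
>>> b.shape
(13, 31)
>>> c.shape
(31, 31)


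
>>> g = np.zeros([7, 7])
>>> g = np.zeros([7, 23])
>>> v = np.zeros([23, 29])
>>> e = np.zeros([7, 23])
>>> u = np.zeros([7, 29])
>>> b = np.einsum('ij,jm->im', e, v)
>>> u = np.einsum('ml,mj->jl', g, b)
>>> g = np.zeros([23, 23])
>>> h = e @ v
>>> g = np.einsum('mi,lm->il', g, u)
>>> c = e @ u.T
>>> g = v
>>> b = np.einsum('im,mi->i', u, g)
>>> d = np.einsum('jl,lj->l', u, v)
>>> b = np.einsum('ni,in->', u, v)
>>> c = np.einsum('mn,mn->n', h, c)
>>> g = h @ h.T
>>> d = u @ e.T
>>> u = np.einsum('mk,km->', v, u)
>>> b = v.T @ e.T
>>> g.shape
(7, 7)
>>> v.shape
(23, 29)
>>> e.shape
(7, 23)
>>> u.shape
()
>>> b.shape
(29, 7)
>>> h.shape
(7, 29)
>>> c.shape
(29,)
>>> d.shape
(29, 7)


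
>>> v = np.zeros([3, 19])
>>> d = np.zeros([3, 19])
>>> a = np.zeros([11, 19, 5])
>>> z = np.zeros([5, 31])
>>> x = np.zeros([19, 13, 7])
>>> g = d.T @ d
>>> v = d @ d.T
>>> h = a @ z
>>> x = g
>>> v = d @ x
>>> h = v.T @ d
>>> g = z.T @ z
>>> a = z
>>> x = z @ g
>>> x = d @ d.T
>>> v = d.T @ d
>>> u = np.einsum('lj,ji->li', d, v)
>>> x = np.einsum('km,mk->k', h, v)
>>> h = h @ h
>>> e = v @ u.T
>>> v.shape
(19, 19)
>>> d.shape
(3, 19)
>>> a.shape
(5, 31)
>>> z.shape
(5, 31)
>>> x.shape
(19,)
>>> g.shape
(31, 31)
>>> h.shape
(19, 19)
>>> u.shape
(3, 19)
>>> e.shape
(19, 3)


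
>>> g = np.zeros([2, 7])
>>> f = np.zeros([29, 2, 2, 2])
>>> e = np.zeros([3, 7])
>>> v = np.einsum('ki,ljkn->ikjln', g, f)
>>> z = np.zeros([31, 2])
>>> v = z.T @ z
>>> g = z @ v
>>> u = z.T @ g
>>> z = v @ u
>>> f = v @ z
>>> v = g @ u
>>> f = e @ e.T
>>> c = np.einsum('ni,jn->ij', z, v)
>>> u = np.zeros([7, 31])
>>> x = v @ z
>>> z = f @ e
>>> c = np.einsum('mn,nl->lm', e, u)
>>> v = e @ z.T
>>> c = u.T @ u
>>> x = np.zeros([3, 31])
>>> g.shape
(31, 2)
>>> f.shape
(3, 3)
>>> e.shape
(3, 7)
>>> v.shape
(3, 3)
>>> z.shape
(3, 7)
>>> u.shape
(7, 31)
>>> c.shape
(31, 31)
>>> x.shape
(3, 31)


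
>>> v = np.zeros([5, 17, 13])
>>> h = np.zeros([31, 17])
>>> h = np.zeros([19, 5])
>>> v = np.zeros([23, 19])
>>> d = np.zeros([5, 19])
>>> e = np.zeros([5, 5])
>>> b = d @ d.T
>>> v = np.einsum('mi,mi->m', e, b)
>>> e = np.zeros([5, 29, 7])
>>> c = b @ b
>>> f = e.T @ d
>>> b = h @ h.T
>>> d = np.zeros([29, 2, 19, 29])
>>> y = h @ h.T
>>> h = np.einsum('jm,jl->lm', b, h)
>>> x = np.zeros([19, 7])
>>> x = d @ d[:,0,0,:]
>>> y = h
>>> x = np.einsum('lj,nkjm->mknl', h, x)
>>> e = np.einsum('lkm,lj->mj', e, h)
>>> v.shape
(5,)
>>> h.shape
(5, 19)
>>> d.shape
(29, 2, 19, 29)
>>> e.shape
(7, 19)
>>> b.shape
(19, 19)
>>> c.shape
(5, 5)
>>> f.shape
(7, 29, 19)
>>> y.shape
(5, 19)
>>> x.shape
(29, 2, 29, 5)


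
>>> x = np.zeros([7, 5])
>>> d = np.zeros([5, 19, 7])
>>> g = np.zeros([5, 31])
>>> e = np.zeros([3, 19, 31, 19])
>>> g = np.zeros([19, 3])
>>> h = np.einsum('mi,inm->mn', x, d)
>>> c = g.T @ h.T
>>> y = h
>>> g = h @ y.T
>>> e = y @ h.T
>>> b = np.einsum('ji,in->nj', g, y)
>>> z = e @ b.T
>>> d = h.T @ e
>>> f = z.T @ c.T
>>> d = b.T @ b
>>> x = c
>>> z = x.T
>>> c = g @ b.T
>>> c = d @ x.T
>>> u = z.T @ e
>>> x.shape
(3, 7)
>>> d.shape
(7, 7)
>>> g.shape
(7, 7)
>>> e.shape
(7, 7)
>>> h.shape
(7, 19)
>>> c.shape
(7, 3)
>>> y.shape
(7, 19)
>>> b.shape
(19, 7)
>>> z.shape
(7, 3)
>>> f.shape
(19, 3)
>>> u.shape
(3, 7)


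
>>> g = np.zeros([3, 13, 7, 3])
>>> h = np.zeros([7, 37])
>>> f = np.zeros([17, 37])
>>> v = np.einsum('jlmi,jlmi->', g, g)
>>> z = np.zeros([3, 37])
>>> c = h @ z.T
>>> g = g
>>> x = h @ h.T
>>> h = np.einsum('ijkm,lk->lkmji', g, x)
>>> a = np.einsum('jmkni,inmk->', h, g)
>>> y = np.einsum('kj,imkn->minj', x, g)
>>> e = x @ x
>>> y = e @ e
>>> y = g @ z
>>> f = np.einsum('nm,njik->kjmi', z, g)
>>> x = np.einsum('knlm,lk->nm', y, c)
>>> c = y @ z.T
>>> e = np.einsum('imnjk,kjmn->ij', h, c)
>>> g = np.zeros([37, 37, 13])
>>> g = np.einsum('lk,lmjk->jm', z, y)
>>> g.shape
(7, 13)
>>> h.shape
(7, 7, 3, 13, 3)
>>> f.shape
(3, 13, 37, 7)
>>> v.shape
()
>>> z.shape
(3, 37)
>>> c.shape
(3, 13, 7, 3)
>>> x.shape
(13, 37)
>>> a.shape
()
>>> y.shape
(3, 13, 7, 37)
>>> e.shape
(7, 13)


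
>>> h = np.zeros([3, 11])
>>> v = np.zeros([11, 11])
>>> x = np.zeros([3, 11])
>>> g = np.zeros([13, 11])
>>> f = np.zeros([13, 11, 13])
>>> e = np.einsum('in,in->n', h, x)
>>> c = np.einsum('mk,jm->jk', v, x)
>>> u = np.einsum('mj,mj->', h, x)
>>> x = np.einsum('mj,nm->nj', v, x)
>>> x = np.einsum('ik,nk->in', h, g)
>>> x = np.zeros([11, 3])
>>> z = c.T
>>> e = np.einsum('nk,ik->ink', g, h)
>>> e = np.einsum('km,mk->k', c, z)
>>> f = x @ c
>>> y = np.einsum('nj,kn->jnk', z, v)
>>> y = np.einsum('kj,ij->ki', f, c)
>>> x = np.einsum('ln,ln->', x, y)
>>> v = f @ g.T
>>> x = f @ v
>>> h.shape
(3, 11)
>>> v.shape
(11, 13)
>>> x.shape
(11, 13)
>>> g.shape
(13, 11)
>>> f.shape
(11, 11)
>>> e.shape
(3,)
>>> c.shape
(3, 11)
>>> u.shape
()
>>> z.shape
(11, 3)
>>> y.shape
(11, 3)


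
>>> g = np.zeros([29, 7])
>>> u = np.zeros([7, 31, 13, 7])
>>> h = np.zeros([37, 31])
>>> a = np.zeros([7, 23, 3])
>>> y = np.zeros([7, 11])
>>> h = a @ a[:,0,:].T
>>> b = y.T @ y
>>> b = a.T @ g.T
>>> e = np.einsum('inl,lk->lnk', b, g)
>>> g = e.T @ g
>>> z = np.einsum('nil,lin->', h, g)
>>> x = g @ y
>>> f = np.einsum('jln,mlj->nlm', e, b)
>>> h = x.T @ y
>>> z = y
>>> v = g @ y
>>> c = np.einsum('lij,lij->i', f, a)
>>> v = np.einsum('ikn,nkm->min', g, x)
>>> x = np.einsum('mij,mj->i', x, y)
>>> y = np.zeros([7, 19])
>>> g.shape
(7, 23, 7)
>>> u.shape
(7, 31, 13, 7)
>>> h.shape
(11, 23, 11)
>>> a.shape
(7, 23, 3)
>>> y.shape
(7, 19)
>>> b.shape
(3, 23, 29)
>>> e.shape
(29, 23, 7)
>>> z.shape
(7, 11)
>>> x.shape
(23,)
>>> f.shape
(7, 23, 3)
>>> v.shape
(11, 7, 7)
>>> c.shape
(23,)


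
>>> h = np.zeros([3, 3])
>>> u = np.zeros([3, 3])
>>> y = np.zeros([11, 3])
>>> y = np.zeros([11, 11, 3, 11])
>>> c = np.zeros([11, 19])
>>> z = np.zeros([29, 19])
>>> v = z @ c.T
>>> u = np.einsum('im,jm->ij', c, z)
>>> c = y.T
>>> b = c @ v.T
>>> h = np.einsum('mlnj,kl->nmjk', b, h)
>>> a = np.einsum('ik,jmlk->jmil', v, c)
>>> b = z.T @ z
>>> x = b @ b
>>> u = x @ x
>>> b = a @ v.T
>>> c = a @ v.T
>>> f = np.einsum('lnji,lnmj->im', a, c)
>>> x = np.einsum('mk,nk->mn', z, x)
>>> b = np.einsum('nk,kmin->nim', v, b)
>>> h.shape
(11, 11, 29, 3)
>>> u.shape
(19, 19)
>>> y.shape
(11, 11, 3, 11)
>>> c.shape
(11, 3, 29, 29)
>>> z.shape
(29, 19)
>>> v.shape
(29, 11)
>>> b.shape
(29, 29, 3)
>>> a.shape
(11, 3, 29, 11)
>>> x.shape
(29, 19)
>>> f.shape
(11, 29)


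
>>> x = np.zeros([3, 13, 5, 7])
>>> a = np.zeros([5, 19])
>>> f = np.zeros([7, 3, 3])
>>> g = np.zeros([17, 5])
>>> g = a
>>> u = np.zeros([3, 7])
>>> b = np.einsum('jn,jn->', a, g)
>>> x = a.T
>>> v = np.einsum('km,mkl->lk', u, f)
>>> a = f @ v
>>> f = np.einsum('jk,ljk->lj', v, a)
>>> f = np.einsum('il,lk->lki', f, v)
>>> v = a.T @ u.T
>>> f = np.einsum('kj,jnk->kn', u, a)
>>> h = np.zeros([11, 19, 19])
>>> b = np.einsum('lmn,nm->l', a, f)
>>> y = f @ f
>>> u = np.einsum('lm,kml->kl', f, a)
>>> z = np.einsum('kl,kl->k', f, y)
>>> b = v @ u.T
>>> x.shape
(19, 5)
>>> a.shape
(7, 3, 3)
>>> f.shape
(3, 3)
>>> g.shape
(5, 19)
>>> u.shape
(7, 3)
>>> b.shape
(3, 3, 7)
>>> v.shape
(3, 3, 3)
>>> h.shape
(11, 19, 19)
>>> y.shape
(3, 3)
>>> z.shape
(3,)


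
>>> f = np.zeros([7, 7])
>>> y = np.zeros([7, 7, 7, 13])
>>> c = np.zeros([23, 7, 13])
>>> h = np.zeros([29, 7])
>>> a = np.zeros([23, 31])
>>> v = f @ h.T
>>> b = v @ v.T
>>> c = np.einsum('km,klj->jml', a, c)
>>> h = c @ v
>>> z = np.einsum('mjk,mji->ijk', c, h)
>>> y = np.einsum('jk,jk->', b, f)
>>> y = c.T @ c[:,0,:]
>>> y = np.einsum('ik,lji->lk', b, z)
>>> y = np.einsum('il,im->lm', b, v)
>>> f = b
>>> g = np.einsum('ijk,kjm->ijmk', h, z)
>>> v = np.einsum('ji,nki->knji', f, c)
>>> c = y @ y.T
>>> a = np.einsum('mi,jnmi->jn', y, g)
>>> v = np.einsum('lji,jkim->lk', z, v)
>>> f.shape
(7, 7)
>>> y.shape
(7, 29)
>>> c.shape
(7, 7)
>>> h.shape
(13, 31, 29)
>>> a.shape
(13, 31)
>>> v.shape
(29, 13)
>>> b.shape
(7, 7)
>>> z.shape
(29, 31, 7)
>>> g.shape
(13, 31, 7, 29)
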